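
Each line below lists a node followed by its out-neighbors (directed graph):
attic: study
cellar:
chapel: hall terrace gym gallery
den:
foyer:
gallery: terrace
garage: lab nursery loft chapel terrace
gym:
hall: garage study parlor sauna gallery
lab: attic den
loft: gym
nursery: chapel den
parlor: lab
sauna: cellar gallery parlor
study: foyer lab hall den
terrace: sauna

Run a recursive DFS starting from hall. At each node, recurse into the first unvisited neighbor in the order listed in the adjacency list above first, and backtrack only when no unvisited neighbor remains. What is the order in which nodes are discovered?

Visit hall
hall → garage
garage → lab
lab → attic
attic → study
study → foyer
study → den
garage → nursery
nursery → chapel
chapel → terrace
terrace → sauna
sauna → cellar
sauna → gallery
sauna → parlor
chapel → gym
garage → loft

hall, garage, lab, attic, study, foyer, den, nursery, chapel, terrace, sauna, cellar, gallery, parlor, gym, loft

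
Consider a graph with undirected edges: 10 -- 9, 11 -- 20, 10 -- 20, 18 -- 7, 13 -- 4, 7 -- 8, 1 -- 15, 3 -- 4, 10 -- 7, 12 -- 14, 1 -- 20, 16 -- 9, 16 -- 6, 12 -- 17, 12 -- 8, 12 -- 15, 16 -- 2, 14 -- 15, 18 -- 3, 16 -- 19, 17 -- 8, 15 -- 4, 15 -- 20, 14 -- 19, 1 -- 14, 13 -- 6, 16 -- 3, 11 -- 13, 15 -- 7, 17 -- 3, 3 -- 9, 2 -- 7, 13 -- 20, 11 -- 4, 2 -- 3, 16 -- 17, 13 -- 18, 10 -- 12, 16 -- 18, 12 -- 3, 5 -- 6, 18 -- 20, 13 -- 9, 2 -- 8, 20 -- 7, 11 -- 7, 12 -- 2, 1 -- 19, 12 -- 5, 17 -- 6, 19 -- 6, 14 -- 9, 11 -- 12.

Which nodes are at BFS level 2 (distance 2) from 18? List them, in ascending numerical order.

Level 0: 18
Level 1: 3, 7, 13, 16, 20
Level 2: 1, 2, 4, 6, 8, 9, 10, 11, 12, 15, 17, 19
Level 3: 5, 14

1, 2, 4, 6, 8, 9, 10, 11, 12, 15, 17, 19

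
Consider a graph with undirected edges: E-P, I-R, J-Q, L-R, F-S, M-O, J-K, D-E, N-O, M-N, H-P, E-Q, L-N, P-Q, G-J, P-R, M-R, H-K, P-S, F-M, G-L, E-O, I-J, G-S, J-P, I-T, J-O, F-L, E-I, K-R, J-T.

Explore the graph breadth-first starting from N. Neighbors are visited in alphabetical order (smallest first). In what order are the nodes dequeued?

Visit N; enqueue L, M, O → queue [L, M, O]
Visit L; enqueue F, G, R → queue [M, O, F, G, R]
Visit M → queue [O, F, G, R]
Visit O; enqueue E, J → queue [F, G, R, E, J]
Visit F; enqueue S → queue [G, R, E, J, S]
Visit G → queue [R, E, J, S]
Visit R; enqueue I, K, P → queue [E, J, S, I, K, P]
Visit E; enqueue D, Q → queue [J, S, I, K, P, D, Q]
Visit J; enqueue T → queue [S, I, K, P, D, Q, T]
Visit S → queue [I, K, P, D, Q, T]
Visit I → queue [K, P, D, Q, T]
Visit K; enqueue H → queue [P, D, Q, T, H]
Visit P → queue [D, Q, T, H]
Visit D → queue [Q, T, H]
Visit Q → queue [T, H]
Visit T → queue [H]
Visit H → queue []

N, L, M, O, F, G, R, E, J, S, I, K, P, D, Q, T, H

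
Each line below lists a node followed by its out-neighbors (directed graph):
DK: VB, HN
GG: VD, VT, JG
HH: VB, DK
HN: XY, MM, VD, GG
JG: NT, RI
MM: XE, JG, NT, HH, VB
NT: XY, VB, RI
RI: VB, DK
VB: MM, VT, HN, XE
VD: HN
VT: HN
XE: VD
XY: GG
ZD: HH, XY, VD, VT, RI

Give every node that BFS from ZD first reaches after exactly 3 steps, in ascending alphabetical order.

Level 0: ZD
Level 1: HH, RI, VD, VT, XY
Level 2: DK, GG, HN, VB
Level 3: JG, MM, XE
Level 4: NT

JG, MM, XE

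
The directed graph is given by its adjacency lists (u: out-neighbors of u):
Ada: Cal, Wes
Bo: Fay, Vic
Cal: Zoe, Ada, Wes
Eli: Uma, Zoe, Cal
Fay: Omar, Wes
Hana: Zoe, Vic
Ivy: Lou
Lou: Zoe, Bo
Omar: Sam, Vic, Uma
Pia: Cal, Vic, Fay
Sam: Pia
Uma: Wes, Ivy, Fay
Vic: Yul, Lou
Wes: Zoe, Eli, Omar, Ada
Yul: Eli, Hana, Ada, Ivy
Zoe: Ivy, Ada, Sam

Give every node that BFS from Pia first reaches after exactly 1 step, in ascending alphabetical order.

Cal, Fay, Vic

Level 0: Pia
Level 1: Cal, Fay, Vic
Level 2: Ada, Lou, Omar, Wes, Yul, Zoe
Level 3: Bo, Eli, Hana, Ivy, Sam, Uma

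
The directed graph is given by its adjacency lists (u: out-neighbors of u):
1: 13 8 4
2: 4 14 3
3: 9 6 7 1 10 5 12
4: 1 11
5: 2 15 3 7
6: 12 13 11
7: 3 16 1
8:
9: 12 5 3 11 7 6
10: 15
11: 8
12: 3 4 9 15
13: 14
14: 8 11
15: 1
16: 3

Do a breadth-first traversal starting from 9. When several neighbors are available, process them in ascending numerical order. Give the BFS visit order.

9, 3, 5, 6, 7, 11, 12, 1, 10, 2, 15, 13, 16, 8, 4, 14

Visit 9; enqueue 3, 5, 6, 7, 11, 12 → queue [3, 5, 6, 7, 11, 12]
Visit 3; enqueue 1, 10 → queue [5, 6, 7, 11, 12, 1, 10]
Visit 5; enqueue 2, 15 → queue [6, 7, 11, 12, 1, 10, 2, 15]
Visit 6; enqueue 13 → queue [7, 11, 12, 1, 10, 2, 15, 13]
Visit 7; enqueue 16 → queue [11, 12, 1, 10, 2, 15, 13, 16]
Visit 11; enqueue 8 → queue [12, 1, 10, 2, 15, 13, 16, 8]
Visit 12; enqueue 4 → queue [1, 10, 2, 15, 13, 16, 8, 4]
Visit 1 → queue [10, 2, 15, 13, 16, 8, 4]
Visit 10 → queue [2, 15, 13, 16, 8, 4]
Visit 2; enqueue 14 → queue [15, 13, 16, 8, 4, 14]
Visit 15 → queue [13, 16, 8, 4, 14]
Visit 13 → queue [16, 8, 4, 14]
Visit 16 → queue [8, 4, 14]
Visit 8 → queue [4, 14]
Visit 4 → queue [14]
Visit 14 → queue []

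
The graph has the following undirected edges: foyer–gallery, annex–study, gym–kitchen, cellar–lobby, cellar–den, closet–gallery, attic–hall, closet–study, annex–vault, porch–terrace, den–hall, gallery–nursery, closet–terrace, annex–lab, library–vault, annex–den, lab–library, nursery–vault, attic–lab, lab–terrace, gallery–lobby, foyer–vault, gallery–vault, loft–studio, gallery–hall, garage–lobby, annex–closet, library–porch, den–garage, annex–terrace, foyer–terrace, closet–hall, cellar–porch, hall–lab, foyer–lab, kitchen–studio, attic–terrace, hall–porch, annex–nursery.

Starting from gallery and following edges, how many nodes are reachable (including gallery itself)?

17

BFS from gallery visits: gallery, closet, foyer, hall, lobby, nursery, vault, annex, study, terrace, lab, attic, den, porch, cellar, garage, library
Reachable nodes: 17 of 21 total.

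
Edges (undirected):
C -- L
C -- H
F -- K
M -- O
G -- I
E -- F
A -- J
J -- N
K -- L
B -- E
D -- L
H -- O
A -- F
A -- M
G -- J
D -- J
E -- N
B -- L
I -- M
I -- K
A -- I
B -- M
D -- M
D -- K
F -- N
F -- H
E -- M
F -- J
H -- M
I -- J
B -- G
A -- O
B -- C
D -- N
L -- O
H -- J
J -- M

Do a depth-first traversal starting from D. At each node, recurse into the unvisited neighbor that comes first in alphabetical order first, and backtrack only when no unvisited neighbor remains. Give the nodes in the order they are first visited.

Visit D
D → J
J → A
A → F
F → E
E → B
B → C
C → H
H → M
M → I
I → G
I → K
K → L
L → O
E → N

D -> J -> A -> F -> E -> B -> C -> H -> M -> I -> G -> K -> L -> O -> N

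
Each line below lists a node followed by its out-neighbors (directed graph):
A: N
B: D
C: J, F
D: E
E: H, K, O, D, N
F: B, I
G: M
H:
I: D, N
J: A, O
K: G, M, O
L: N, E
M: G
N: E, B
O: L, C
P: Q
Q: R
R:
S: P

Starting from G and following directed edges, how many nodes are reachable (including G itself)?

2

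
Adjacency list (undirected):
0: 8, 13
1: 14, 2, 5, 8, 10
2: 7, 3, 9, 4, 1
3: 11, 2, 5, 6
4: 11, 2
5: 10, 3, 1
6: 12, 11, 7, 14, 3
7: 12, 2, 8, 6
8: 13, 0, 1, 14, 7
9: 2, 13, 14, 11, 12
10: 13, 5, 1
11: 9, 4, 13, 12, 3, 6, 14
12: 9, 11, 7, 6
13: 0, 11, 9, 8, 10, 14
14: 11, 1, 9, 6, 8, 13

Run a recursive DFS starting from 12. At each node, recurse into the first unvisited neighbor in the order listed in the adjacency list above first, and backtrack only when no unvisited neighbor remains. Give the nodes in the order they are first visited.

12, 9, 2, 7, 8, 13, 0, 11, 4, 3, 5, 10, 1, 14, 6

Visit 12
12 → 9
9 → 2
2 → 7
7 → 8
8 → 13
13 → 0
13 → 11
11 → 4
11 → 3
3 → 5
5 → 10
10 → 1
1 → 14
14 → 6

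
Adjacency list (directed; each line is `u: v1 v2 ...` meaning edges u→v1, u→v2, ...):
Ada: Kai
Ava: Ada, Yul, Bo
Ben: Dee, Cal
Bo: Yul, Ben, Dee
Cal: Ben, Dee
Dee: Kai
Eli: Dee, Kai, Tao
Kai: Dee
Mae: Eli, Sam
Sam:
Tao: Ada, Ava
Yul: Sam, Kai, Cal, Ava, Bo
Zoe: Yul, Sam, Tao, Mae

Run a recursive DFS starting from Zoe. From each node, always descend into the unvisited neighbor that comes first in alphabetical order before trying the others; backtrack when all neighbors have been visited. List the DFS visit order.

Visit Zoe
Zoe → Mae
Mae → Eli
Eli → Dee
Dee → Kai
Eli → Tao
Tao → Ada
Tao → Ava
Ava → Bo
Bo → Ben
Ben → Cal
Bo → Yul
Yul → Sam

Zoe, Mae, Eli, Dee, Kai, Tao, Ada, Ava, Bo, Ben, Cal, Yul, Sam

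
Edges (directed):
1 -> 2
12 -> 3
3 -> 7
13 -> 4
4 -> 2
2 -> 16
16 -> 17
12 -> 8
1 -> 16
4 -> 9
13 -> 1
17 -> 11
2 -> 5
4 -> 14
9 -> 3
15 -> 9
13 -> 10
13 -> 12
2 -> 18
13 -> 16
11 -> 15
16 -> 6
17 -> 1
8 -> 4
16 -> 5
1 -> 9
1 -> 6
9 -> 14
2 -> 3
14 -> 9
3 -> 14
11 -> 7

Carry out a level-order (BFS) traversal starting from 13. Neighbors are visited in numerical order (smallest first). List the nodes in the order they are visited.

Visit 13; enqueue 1, 4, 10, 12, 16 → queue [1, 4, 10, 12, 16]
Visit 1; enqueue 2, 6, 9 → queue [4, 10, 12, 16, 2, 6, 9]
Visit 4; enqueue 14 → queue [10, 12, 16, 2, 6, 9, 14]
Visit 10 → queue [12, 16, 2, 6, 9, 14]
Visit 12; enqueue 3, 8 → queue [16, 2, 6, 9, 14, 3, 8]
Visit 16; enqueue 5, 17 → queue [2, 6, 9, 14, 3, 8, 5, 17]
Visit 2; enqueue 18 → queue [6, 9, 14, 3, 8, 5, 17, 18]
Visit 6 → queue [9, 14, 3, 8, 5, 17, 18]
Visit 9 → queue [14, 3, 8, 5, 17, 18]
Visit 14 → queue [3, 8, 5, 17, 18]
Visit 3; enqueue 7 → queue [8, 5, 17, 18, 7]
Visit 8 → queue [5, 17, 18, 7]
Visit 5 → queue [17, 18, 7]
Visit 17; enqueue 11 → queue [18, 7, 11]
Visit 18 → queue [7, 11]
Visit 7 → queue [11]
Visit 11; enqueue 15 → queue [15]
Visit 15 → queue []

13, 1, 4, 10, 12, 16, 2, 6, 9, 14, 3, 8, 5, 17, 18, 7, 11, 15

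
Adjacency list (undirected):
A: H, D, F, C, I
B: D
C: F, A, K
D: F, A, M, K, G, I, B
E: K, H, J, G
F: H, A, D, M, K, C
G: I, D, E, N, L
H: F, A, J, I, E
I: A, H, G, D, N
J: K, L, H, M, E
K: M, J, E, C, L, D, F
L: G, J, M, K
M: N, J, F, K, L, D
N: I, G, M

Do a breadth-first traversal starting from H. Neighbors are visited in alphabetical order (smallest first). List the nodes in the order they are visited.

Visit H; enqueue A, E, F, I, J → queue [A, E, F, I, J]
Visit A; enqueue C, D → queue [E, F, I, J, C, D]
Visit E; enqueue G, K → queue [F, I, J, C, D, G, K]
Visit F; enqueue M → queue [I, J, C, D, G, K, M]
Visit I; enqueue N → queue [J, C, D, G, K, M, N]
Visit J; enqueue L → queue [C, D, G, K, M, N, L]
Visit C → queue [D, G, K, M, N, L]
Visit D; enqueue B → queue [G, K, M, N, L, B]
Visit G → queue [K, M, N, L, B]
Visit K → queue [M, N, L, B]
Visit M → queue [N, L, B]
Visit N → queue [L, B]
Visit L → queue [B]
Visit B → queue []

H, A, E, F, I, J, C, D, G, K, M, N, L, B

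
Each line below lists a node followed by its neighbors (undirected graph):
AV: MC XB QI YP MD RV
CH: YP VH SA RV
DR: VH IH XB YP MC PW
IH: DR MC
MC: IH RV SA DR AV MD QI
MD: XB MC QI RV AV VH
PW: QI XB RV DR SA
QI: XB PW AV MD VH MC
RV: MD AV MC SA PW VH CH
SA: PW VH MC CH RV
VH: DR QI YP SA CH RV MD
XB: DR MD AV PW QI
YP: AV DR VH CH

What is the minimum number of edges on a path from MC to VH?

Level 0: MC
Level 1: AV, DR, IH, MD, QI, RV, SA
Level 2: CH, PW, VH, XB, YP
VH first appears at level 2.

2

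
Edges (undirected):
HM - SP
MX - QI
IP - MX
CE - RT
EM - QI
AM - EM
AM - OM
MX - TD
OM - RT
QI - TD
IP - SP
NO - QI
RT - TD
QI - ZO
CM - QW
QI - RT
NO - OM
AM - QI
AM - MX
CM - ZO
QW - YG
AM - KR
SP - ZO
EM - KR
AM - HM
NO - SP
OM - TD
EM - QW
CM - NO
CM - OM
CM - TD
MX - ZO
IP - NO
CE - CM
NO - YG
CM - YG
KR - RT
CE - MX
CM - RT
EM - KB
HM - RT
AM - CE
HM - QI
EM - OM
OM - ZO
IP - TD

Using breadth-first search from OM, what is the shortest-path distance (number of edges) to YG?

Level 0: OM
Level 1: AM, CM, EM, NO, RT, TD, ZO
Level 2: CE, HM, IP, KB, KR, MX, QI, QW, SP, YG
YG first appears at level 2.

2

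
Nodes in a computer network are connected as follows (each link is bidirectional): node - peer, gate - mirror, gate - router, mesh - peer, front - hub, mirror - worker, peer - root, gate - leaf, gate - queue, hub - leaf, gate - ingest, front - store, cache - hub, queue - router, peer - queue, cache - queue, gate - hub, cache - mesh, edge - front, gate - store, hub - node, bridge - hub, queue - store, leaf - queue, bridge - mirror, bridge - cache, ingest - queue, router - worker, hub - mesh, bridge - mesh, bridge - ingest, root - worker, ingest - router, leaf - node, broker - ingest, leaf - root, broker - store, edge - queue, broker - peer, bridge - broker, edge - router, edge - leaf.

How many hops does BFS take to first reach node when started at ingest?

3

Level 0: ingest
Level 1: bridge, broker, gate, queue, router
Level 2: cache, edge, hub, leaf, mesh, mirror, peer, store, worker
Level 3: front, node, root
node first appears at level 3.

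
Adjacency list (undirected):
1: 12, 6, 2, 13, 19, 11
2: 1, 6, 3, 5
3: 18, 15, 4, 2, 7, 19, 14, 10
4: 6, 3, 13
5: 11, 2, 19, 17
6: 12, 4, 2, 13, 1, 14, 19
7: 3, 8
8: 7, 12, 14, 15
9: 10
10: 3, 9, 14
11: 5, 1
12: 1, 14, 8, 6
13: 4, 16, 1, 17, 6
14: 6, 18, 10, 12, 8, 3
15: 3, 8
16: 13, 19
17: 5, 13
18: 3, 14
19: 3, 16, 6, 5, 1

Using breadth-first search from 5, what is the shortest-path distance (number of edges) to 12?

3

Level 0: 5
Level 1: 2, 11, 17, 19
Level 2: 1, 3, 6, 13, 16
Level 3: 4, 7, 10, 12, 14, 15, 18
Level 4: 8, 9
12 first appears at level 3.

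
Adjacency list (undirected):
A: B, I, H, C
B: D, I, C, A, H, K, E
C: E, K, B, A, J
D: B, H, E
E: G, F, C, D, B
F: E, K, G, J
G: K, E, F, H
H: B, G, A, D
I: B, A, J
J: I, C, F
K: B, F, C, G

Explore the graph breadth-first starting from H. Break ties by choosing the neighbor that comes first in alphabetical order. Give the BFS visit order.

H, A, B, D, G, C, I, E, K, F, J

Visit H; enqueue A, B, D, G → queue [A, B, D, G]
Visit A; enqueue C, I → queue [B, D, G, C, I]
Visit B; enqueue E, K → queue [D, G, C, I, E, K]
Visit D → queue [G, C, I, E, K]
Visit G; enqueue F → queue [C, I, E, K, F]
Visit C; enqueue J → queue [I, E, K, F, J]
Visit I → queue [E, K, F, J]
Visit E → queue [K, F, J]
Visit K → queue [F, J]
Visit F → queue [J]
Visit J → queue []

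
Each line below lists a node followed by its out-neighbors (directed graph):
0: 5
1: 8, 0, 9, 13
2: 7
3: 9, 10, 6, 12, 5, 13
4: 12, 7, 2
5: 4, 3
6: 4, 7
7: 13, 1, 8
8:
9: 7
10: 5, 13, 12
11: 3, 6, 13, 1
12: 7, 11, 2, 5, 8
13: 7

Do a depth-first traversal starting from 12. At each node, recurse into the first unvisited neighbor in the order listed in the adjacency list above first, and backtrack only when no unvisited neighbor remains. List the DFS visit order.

Visit 12
12 → 7
7 → 13
7 → 1
1 → 8
1 → 0
0 → 5
5 → 4
4 → 2
5 → 3
3 → 9
3 → 10
3 → 6
12 → 11

12 7 13 1 8 0 5 4 2 3 9 10 6 11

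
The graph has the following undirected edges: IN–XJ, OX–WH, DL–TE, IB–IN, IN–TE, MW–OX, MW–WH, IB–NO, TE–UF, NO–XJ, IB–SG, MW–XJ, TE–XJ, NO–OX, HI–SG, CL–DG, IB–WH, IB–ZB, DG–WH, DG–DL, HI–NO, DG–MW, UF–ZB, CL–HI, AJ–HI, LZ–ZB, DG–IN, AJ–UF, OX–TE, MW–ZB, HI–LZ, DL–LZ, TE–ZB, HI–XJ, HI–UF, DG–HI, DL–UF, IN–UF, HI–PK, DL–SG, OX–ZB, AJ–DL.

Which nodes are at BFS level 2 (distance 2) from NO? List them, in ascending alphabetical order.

Level 0: NO
Level 1: HI, IB, OX, XJ
Level 2: AJ, CL, DG, IN, LZ, MW, PK, SG, TE, UF, WH, ZB
Level 3: DL

AJ, CL, DG, IN, LZ, MW, PK, SG, TE, UF, WH, ZB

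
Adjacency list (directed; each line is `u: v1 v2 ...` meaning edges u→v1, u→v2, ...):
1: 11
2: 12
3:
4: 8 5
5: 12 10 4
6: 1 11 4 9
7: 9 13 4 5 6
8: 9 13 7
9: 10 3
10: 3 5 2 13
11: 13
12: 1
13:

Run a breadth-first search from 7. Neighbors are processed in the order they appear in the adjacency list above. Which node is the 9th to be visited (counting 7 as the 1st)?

8

Visit 7; enqueue 9, 13, 4, 5, 6 → queue [9, 13, 4, 5, 6]
Visit 9; enqueue 10, 3 → queue [13, 4, 5, 6, 10, 3]
Visit 13 → queue [4, 5, 6, 10, 3]
Visit 4; enqueue 8 → queue [5, 6, 10, 3, 8]
Visit 5; enqueue 12 → queue [6, 10, 3, 8, 12]
Visit 6; enqueue 1, 11 → queue [10, 3, 8, 12, 1, 11]
Visit 10; enqueue 2 → queue [3, 8, 12, 1, 11, 2]
Visit 3 → queue [8, 12, 1, 11, 2]
Visit 8 → queue [12, 1, 11, 2]
Visit 12 → queue [1, 11, 2]
Visit 1 → queue [11, 2]
Visit 11 → queue [2]
Visit 2 → queue []

Visit order: 7, 9, 13, 4, 5, 6, 10, 3, 8, 12, 1, 11, 2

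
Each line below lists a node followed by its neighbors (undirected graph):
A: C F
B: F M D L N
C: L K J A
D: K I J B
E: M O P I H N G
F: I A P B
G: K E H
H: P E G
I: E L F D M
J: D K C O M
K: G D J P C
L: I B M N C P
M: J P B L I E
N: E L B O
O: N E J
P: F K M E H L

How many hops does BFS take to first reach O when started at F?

3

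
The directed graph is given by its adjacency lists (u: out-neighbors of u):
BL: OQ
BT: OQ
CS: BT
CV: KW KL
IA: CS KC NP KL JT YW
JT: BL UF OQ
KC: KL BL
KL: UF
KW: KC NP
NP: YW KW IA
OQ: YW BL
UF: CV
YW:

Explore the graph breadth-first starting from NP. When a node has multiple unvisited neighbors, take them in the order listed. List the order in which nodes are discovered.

Visit NP; enqueue YW, KW, IA → queue [YW, KW, IA]
Visit YW → queue [KW, IA]
Visit KW; enqueue KC → queue [IA, KC]
Visit IA; enqueue CS, KL, JT → queue [KC, CS, KL, JT]
Visit KC; enqueue BL → queue [CS, KL, JT, BL]
Visit CS; enqueue BT → queue [KL, JT, BL, BT]
Visit KL; enqueue UF → queue [JT, BL, BT, UF]
Visit JT; enqueue OQ → queue [BL, BT, UF, OQ]
Visit BL → queue [BT, UF, OQ]
Visit BT → queue [UF, OQ]
Visit UF; enqueue CV → queue [OQ, CV]
Visit OQ → queue [CV]
Visit CV → queue []

NP YW KW IA KC CS KL JT BL BT UF OQ CV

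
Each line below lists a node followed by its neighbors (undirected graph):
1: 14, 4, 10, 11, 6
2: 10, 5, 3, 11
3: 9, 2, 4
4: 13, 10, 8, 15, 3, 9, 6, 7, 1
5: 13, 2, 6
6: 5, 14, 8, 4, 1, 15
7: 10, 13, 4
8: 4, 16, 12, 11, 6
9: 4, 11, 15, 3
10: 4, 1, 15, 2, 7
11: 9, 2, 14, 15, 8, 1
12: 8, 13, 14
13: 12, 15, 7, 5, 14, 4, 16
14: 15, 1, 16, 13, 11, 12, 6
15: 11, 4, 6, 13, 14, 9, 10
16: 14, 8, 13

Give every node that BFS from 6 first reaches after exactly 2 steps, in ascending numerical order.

2, 3, 7, 9, 10, 11, 12, 13, 16

Level 0: 6
Level 1: 1, 4, 5, 8, 14, 15
Level 2: 2, 3, 7, 9, 10, 11, 12, 13, 16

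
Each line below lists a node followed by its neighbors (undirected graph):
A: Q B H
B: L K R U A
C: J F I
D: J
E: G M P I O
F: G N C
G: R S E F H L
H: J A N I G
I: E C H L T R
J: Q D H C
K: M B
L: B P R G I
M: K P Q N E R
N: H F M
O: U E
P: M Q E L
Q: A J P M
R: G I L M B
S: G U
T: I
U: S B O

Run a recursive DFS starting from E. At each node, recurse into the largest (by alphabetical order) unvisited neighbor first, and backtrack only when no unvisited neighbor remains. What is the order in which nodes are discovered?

E → P → Q → M → R → L → I → T → H → N → F → G → S → U → O → B → K → A → C → J → D

Visit E
E → P
P → Q
Q → M
M → R
R → L
L → I
I → T
I → H
H → N
N → F
F → G
G → S
S → U
U → O
U → B
B → K
B → A
F → C
C → J
J → D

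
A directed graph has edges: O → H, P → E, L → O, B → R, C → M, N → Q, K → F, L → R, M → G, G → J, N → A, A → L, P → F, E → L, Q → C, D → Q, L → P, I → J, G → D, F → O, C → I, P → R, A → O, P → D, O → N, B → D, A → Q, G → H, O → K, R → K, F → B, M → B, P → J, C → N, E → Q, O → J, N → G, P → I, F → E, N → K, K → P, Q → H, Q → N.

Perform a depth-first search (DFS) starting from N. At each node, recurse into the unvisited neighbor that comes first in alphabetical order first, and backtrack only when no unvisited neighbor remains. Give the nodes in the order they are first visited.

N → A → L → O → H → J → K → F → B → D → Q → C → I → M → G → R → E → P

Visit N
N → A
A → L
L → O
O → H
O → J
O → K
K → F
F → B
B → D
D → Q
Q → C
C → I
C → M
M → G
B → R
F → E
K → P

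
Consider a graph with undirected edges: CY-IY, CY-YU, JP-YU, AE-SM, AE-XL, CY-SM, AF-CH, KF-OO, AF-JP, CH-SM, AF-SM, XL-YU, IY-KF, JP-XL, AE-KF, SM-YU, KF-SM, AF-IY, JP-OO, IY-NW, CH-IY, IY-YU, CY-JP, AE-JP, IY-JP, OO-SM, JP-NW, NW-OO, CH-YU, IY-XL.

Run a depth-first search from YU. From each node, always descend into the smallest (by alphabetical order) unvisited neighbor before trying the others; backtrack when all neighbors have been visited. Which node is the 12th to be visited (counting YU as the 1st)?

XL

Visit YU
YU → CH
CH → AF
AF → IY
IY → CY
CY → JP
JP → AE
AE → KF
KF → OO
OO → NW
OO → SM
AE → XL

Visit order: YU, CH, AF, IY, CY, JP, AE, KF, OO, NW, SM, XL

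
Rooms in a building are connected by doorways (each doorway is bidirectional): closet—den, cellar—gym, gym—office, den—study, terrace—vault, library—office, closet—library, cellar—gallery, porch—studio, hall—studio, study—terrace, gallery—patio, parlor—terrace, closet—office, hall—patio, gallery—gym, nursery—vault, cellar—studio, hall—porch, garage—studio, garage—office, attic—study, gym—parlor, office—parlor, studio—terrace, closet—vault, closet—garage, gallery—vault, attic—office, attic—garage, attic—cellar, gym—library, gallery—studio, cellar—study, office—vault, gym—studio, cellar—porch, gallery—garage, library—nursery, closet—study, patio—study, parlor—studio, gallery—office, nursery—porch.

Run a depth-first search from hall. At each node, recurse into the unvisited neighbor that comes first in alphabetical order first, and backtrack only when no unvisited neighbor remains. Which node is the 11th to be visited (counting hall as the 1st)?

Visit hall
hall → patio
patio → gallery
gallery → cellar
cellar → attic
attic → garage
garage → closet
closet → den
den → study
study → terrace
terrace → parlor
parlor → gym
gym → library
library → nursery
nursery → porch
porch → studio
nursery → vault
vault → office

Visit order: hall, patio, gallery, cellar, attic, garage, closet, den, study, terrace, parlor, gym, library, nursery, porch, studio, vault, office

parlor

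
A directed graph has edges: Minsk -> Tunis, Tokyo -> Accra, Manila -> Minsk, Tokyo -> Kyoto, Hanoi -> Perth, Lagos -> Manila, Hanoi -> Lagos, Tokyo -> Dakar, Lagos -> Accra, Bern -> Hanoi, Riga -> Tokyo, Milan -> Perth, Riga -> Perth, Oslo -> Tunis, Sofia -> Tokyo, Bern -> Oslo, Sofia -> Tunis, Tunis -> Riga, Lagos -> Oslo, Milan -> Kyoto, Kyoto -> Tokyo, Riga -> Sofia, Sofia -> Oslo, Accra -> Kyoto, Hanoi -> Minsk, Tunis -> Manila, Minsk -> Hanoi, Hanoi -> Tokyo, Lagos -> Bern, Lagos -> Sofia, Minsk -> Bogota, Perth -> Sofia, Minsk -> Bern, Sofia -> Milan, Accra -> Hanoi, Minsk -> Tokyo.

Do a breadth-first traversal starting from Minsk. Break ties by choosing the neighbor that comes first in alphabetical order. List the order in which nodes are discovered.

Visit Minsk; enqueue Bern, Bogota, Hanoi, Tokyo, Tunis → queue [Bern, Bogota, Hanoi, Tokyo, Tunis]
Visit Bern; enqueue Oslo → queue [Bogota, Hanoi, Tokyo, Tunis, Oslo]
Visit Bogota → queue [Hanoi, Tokyo, Tunis, Oslo]
Visit Hanoi; enqueue Lagos, Perth → queue [Tokyo, Tunis, Oslo, Lagos, Perth]
Visit Tokyo; enqueue Accra, Dakar, Kyoto → queue [Tunis, Oslo, Lagos, Perth, Accra, Dakar, Kyoto]
Visit Tunis; enqueue Manila, Riga → queue [Oslo, Lagos, Perth, Accra, Dakar, Kyoto, Manila, Riga]
Visit Oslo → queue [Lagos, Perth, Accra, Dakar, Kyoto, Manila, Riga]
Visit Lagos; enqueue Sofia → queue [Perth, Accra, Dakar, Kyoto, Manila, Riga, Sofia]
Visit Perth → queue [Accra, Dakar, Kyoto, Manila, Riga, Sofia]
Visit Accra → queue [Dakar, Kyoto, Manila, Riga, Sofia]
Visit Dakar → queue [Kyoto, Manila, Riga, Sofia]
Visit Kyoto → queue [Manila, Riga, Sofia]
Visit Manila → queue [Riga, Sofia]
Visit Riga → queue [Sofia]
Visit Sofia; enqueue Milan → queue [Milan]
Visit Milan → queue []

Minsk, Bern, Bogota, Hanoi, Tokyo, Tunis, Oslo, Lagos, Perth, Accra, Dakar, Kyoto, Manila, Riga, Sofia, Milan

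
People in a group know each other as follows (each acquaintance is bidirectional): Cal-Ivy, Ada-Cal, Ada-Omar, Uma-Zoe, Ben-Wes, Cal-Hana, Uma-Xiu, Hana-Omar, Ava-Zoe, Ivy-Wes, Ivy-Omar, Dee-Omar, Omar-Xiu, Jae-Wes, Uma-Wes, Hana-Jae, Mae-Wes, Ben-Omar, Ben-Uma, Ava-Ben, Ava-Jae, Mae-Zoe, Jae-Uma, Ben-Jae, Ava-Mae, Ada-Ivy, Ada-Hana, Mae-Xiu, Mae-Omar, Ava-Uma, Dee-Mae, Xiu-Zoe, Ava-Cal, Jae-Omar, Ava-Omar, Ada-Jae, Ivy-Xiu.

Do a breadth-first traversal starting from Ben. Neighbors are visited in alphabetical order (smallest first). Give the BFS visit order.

Ben → Ava → Jae → Omar → Uma → Wes → Cal → Mae → Zoe → Ada → Hana → Dee → Ivy → Xiu

Visit Ben; enqueue Ava, Jae, Omar, Uma, Wes → queue [Ava, Jae, Omar, Uma, Wes]
Visit Ava; enqueue Cal, Mae, Zoe → queue [Jae, Omar, Uma, Wes, Cal, Mae, Zoe]
Visit Jae; enqueue Ada, Hana → queue [Omar, Uma, Wes, Cal, Mae, Zoe, Ada, Hana]
Visit Omar; enqueue Dee, Ivy, Xiu → queue [Uma, Wes, Cal, Mae, Zoe, Ada, Hana, Dee, Ivy, Xiu]
Visit Uma → queue [Wes, Cal, Mae, Zoe, Ada, Hana, Dee, Ivy, Xiu]
Visit Wes → queue [Cal, Mae, Zoe, Ada, Hana, Dee, Ivy, Xiu]
Visit Cal → queue [Mae, Zoe, Ada, Hana, Dee, Ivy, Xiu]
Visit Mae → queue [Zoe, Ada, Hana, Dee, Ivy, Xiu]
Visit Zoe → queue [Ada, Hana, Dee, Ivy, Xiu]
Visit Ada → queue [Hana, Dee, Ivy, Xiu]
Visit Hana → queue [Dee, Ivy, Xiu]
Visit Dee → queue [Ivy, Xiu]
Visit Ivy → queue [Xiu]
Visit Xiu → queue []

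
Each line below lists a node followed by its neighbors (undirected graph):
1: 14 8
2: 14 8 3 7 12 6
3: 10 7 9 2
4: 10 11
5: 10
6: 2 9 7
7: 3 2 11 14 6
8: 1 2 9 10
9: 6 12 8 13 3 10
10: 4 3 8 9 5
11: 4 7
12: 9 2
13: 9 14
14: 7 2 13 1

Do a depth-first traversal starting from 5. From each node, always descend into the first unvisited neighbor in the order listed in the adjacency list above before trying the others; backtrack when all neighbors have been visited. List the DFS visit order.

5 → 10 → 4 → 11 → 7 → 3 → 9 → 6 → 2 → 14 → 13 → 1 → 8 → 12

Visit 5
5 → 10
10 → 4
4 → 11
11 → 7
7 → 3
3 → 9
9 → 6
6 → 2
2 → 14
14 → 13
14 → 1
1 → 8
2 → 12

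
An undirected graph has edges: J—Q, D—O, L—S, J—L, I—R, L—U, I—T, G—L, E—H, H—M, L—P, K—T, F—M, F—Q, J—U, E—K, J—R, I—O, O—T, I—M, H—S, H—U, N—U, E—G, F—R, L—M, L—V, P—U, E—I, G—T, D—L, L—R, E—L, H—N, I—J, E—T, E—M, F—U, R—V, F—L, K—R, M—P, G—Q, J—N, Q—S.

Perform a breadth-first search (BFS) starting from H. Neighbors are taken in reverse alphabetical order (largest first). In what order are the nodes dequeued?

Visit H; enqueue U, S, N, M, E → queue [U, S, N, M, E]
Visit U; enqueue P, L, J, F → queue [S, N, M, E, P, L, J, F]
Visit S; enqueue Q → queue [N, M, E, P, L, J, F, Q]
Visit N → queue [M, E, P, L, J, F, Q]
Visit M; enqueue I → queue [E, P, L, J, F, Q, I]
Visit E; enqueue T, K, G → queue [P, L, J, F, Q, I, T, K, G]
Visit P → queue [L, J, F, Q, I, T, K, G]
Visit L; enqueue V, R, D → queue [J, F, Q, I, T, K, G, V, R, D]
Visit J → queue [F, Q, I, T, K, G, V, R, D]
Visit F → queue [Q, I, T, K, G, V, R, D]
Visit Q → queue [I, T, K, G, V, R, D]
Visit I; enqueue O → queue [T, K, G, V, R, D, O]
Visit T → queue [K, G, V, R, D, O]
Visit K → queue [G, V, R, D, O]
Visit G → queue [V, R, D, O]
Visit V → queue [R, D, O]
Visit R → queue [D, O]
Visit D → queue [O]
Visit O → queue []

H, U, S, N, M, E, P, L, J, F, Q, I, T, K, G, V, R, D, O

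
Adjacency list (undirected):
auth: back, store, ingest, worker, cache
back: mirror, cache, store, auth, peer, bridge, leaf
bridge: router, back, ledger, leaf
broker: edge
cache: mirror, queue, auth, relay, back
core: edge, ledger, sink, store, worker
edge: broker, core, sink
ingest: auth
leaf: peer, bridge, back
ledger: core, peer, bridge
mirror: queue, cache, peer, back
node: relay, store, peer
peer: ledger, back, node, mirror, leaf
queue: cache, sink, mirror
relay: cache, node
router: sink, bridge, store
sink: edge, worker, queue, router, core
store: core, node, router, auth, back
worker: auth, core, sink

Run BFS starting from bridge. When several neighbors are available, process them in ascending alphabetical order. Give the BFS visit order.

Visit bridge; enqueue back, leaf, ledger, router → queue [back, leaf, ledger, router]
Visit back; enqueue auth, cache, mirror, peer, store → queue [leaf, ledger, router, auth, cache, mirror, peer, store]
Visit leaf → queue [ledger, router, auth, cache, mirror, peer, store]
Visit ledger; enqueue core → queue [router, auth, cache, mirror, peer, store, core]
Visit router; enqueue sink → queue [auth, cache, mirror, peer, store, core, sink]
Visit auth; enqueue ingest, worker → queue [cache, mirror, peer, store, core, sink, ingest, worker]
Visit cache; enqueue queue, relay → queue [mirror, peer, store, core, sink, ingest, worker, queue, relay]
Visit mirror → queue [peer, store, core, sink, ingest, worker, queue, relay]
Visit peer; enqueue node → queue [store, core, sink, ingest, worker, queue, relay, node]
Visit store → queue [core, sink, ingest, worker, queue, relay, node]
Visit core; enqueue edge → queue [sink, ingest, worker, queue, relay, node, edge]
Visit sink → queue [ingest, worker, queue, relay, node, edge]
Visit ingest → queue [worker, queue, relay, node, edge]
Visit worker → queue [queue, relay, node, edge]
Visit queue → queue [relay, node, edge]
Visit relay → queue [node, edge]
Visit node → queue [edge]
Visit edge; enqueue broker → queue [broker]
Visit broker → queue []

bridge -> back -> leaf -> ledger -> router -> auth -> cache -> mirror -> peer -> store -> core -> sink -> ingest -> worker -> queue -> relay -> node -> edge -> broker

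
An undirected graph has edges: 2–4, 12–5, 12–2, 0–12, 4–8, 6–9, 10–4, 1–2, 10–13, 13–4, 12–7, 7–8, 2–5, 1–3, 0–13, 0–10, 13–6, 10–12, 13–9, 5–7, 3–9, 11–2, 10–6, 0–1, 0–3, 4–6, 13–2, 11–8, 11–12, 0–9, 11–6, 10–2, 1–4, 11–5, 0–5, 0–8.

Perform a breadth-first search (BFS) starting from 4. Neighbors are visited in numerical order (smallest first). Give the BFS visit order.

Visit 4; enqueue 1, 2, 6, 8, 10, 13 → queue [1, 2, 6, 8, 10, 13]
Visit 1; enqueue 0, 3 → queue [2, 6, 8, 10, 13, 0, 3]
Visit 2; enqueue 5, 11, 12 → queue [6, 8, 10, 13, 0, 3, 5, 11, 12]
Visit 6; enqueue 9 → queue [8, 10, 13, 0, 3, 5, 11, 12, 9]
Visit 8; enqueue 7 → queue [10, 13, 0, 3, 5, 11, 12, 9, 7]
Visit 10 → queue [13, 0, 3, 5, 11, 12, 9, 7]
Visit 13 → queue [0, 3, 5, 11, 12, 9, 7]
Visit 0 → queue [3, 5, 11, 12, 9, 7]
Visit 3 → queue [5, 11, 12, 9, 7]
Visit 5 → queue [11, 12, 9, 7]
Visit 11 → queue [12, 9, 7]
Visit 12 → queue [9, 7]
Visit 9 → queue [7]
Visit 7 → queue []

4 1 2 6 8 10 13 0 3 5 11 12 9 7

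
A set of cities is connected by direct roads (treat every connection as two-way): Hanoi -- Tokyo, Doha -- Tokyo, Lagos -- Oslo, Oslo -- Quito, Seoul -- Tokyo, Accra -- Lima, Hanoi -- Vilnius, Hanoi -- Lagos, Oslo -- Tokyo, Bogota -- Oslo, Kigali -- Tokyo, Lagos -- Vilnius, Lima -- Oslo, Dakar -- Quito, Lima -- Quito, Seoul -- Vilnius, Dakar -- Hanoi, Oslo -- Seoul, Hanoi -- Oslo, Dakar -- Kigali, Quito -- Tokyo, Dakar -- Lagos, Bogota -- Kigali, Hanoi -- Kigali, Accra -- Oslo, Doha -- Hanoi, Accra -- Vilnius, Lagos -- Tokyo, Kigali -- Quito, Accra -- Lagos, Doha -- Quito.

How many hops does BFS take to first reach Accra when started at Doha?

3

Level 0: Doha
Level 1: Hanoi, Quito, Tokyo
Level 2: Dakar, Kigali, Lagos, Lima, Oslo, Seoul, Vilnius
Level 3: Accra, Bogota
Accra first appears at level 3.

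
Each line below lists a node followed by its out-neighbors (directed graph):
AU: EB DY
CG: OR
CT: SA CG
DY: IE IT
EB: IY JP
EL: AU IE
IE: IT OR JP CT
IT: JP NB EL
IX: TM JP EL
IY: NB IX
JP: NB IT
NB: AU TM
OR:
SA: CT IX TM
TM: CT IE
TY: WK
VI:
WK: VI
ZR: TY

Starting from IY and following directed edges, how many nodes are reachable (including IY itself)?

15

BFS from IY visits: IY, IX, NB, EL, JP, TM, AU, IE, IT, CT, DY, EB, OR, CG, SA
Reachable nodes: 15 of 19 total.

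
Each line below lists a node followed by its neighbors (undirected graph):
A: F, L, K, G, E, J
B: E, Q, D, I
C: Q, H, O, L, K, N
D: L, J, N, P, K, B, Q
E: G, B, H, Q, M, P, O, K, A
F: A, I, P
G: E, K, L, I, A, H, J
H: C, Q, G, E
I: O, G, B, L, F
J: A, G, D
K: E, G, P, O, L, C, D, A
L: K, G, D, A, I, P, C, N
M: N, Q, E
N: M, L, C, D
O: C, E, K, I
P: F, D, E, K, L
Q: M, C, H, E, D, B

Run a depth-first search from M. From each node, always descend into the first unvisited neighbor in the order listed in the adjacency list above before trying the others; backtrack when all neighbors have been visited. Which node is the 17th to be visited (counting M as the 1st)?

B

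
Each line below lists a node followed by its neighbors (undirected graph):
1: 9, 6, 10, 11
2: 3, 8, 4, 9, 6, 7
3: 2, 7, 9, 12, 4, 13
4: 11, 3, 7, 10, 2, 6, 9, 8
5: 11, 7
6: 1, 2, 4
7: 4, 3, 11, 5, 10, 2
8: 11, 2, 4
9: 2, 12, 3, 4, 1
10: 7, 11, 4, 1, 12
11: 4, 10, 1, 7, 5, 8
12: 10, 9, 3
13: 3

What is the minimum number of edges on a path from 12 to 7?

2

Level 0: 12
Level 1: 3, 9, 10
Level 2: 1, 2, 4, 7, 11, 13
Level 3: 5, 6, 8
7 first appears at level 2.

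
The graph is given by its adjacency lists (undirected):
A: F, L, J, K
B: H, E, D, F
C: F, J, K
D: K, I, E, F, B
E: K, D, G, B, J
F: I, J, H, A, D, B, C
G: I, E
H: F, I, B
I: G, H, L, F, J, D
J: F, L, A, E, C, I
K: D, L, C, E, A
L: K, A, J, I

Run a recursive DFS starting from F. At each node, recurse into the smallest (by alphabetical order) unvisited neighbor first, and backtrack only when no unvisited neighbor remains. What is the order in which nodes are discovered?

Visit F
F → A
A → J
J → C
C → K
K → D
D → B
B → E
E → G
G → I
I → H
I → L

F → A → J → C → K → D → B → E → G → I → H → L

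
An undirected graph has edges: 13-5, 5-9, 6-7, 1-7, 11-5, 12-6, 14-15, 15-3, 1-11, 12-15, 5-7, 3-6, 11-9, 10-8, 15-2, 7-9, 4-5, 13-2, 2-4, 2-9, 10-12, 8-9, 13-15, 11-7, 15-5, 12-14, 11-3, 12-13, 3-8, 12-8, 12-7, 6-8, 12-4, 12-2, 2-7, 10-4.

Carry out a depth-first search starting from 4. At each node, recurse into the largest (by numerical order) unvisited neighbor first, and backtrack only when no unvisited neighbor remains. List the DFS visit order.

4 -> 12 -> 15 -> 14 -> 13 -> 5 -> 11 -> 9 -> 8 -> 10 -> 6 -> 7 -> 2 -> 1 -> 3

Visit 4
4 → 12
12 → 15
15 → 14
15 → 13
13 → 5
5 → 11
11 → 9
9 → 8
8 → 10
8 → 6
6 → 7
7 → 2
7 → 1
6 → 3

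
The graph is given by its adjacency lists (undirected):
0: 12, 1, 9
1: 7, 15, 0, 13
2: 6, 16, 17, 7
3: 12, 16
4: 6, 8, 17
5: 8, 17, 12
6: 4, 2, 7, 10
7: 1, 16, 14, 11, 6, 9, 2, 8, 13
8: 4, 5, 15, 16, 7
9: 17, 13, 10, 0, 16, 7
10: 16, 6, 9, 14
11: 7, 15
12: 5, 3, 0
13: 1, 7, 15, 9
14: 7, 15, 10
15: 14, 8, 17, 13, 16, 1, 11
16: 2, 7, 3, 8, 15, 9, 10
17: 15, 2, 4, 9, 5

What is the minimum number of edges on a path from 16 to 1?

2

Level 0: 16
Level 1: 2, 3, 7, 8, 9, 10, 15
Level 2: 0, 1, 4, 5, 6, 11, 12, 13, 14, 17
1 first appears at level 2.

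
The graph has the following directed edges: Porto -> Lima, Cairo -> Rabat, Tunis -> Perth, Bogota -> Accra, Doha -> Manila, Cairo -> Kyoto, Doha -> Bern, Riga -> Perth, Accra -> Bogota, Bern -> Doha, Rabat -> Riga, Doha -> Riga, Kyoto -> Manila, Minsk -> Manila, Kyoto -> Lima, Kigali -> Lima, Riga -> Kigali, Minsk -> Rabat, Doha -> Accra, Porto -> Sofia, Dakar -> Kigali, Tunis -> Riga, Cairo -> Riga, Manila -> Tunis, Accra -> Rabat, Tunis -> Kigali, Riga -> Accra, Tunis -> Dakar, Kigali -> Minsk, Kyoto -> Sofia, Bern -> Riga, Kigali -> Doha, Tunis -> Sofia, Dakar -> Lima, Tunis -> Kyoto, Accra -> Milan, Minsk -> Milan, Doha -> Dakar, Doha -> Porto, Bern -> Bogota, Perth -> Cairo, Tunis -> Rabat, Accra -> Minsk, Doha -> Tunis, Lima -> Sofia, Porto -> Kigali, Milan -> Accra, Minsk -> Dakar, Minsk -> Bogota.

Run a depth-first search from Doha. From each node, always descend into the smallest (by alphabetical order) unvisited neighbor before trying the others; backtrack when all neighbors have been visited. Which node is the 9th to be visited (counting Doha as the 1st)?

Visit Doha
Doha → Accra
Accra → Bogota
Accra → Milan
Accra → Minsk
Minsk → Dakar
Dakar → Kigali
Kigali → Lima
Lima → Sofia
Minsk → Manila
Manila → Tunis
Tunis → Kyoto
Tunis → Perth
Perth → Cairo
Cairo → Rabat
Rabat → Riga
Doha → Bern
Doha → Porto

Visit order: Doha, Accra, Bogota, Milan, Minsk, Dakar, Kigali, Lima, Sofia, Manila, Tunis, Kyoto, Perth, Cairo, Rabat, Riga, Bern, Porto

Sofia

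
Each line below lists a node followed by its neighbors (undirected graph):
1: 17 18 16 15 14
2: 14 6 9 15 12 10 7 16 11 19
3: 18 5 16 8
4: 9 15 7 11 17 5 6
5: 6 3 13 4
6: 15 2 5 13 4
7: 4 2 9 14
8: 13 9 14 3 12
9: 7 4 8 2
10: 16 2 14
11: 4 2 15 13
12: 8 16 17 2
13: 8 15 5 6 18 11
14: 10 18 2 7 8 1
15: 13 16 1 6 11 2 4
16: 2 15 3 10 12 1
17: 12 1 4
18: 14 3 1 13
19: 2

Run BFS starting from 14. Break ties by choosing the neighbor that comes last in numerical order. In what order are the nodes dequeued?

Visit 14; enqueue 18, 10, 8, 7, 2, 1 → queue [18, 10, 8, 7, 2, 1]
Visit 18; enqueue 13, 3 → queue [10, 8, 7, 2, 1, 13, 3]
Visit 10; enqueue 16 → queue [8, 7, 2, 1, 13, 3, 16]
Visit 8; enqueue 12, 9 → queue [7, 2, 1, 13, 3, 16, 12, 9]
Visit 7; enqueue 4 → queue [2, 1, 13, 3, 16, 12, 9, 4]
Visit 2; enqueue 19, 15, 11, 6 → queue [1, 13, 3, 16, 12, 9, 4, 19, 15, 11, 6]
Visit 1; enqueue 17 → queue [13, 3, 16, 12, 9, 4, 19, 15, 11, 6, 17]
Visit 13; enqueue 5 → queue [3, 16, 12, 9, 4, 19, 15, 11, 6, 17, 5]
Visit 3 → queue [16, 12, 9, 4, 19, 15, 11, 6, 17, 5]
Visit 16 → queue [12, 9, 4, 19, 15, 11, 6, 17, 5]
Visit 12 → queue [9, 4, 19, 15, 11, 6, 17, 5]
Visit 9 → queue [4, 19, 15, 11, 6, 17, 5]
Visit 4 → queue [19, 15, 11, 6, 17, 5]
Visit 19 → queue [15, 11, 6, 17, 5]
Visit 15 → queue [11, 6, 17, 5]
Visit 11 → queue [6, 17, 5]
Visit 6 → queue [17, 5]
Visit 17 → queue [5]
Visit 5 → queue []

14 18 10 8 7 2 1 13 3 16 12 9 4 19 15 11 6 17 5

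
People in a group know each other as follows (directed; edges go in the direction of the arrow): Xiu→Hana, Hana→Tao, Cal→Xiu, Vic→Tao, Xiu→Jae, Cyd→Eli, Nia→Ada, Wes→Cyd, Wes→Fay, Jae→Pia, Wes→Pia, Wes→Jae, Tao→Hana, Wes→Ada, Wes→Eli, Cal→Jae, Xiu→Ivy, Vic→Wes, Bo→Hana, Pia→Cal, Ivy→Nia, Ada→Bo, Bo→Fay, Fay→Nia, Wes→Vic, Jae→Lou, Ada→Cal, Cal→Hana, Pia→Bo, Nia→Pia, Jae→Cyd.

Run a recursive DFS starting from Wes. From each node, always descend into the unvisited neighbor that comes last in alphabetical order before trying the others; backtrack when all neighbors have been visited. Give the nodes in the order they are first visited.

Visit Wes
Wes → Vic
Vic → Tao
Tao → Hana
Wes → Pia
Pia → Cal
Cal → Xiu
Xiu → Jae
Jae → Lou
Jae → Cyd
Cyd → Eli
Xiu → Ivy
Ivy → Nia
Nia → Ada
Ada → Bo
Bo → Fay

Wes -> Vic -> Tao -> Hana -> Pia -> Cal -> Xiu -> Jae -> Lou -> Cyd -> Eli -> Ivy -> Nia -> Ada -> Bo -> Fay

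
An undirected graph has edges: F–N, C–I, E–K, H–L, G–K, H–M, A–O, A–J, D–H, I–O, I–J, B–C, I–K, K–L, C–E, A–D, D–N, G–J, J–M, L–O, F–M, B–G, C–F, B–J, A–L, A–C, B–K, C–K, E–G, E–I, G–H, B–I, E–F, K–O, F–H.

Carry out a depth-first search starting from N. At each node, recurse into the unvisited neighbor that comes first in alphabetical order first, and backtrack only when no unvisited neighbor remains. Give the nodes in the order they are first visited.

N, D, A, C, B, G, E, F, H, L, K, I, J, M, O

Visit N
N → D
D → A
A → C
C → B
B → G
G → E
E → F
F → H
H → L
L → K
K → I
I → J
J → M
I → O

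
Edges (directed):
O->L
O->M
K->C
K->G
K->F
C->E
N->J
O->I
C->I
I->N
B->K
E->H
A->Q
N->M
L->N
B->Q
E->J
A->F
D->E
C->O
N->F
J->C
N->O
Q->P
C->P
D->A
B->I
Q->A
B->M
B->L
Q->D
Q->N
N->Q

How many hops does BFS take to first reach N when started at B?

Level 0: B
Level 1: I, K, L, M, Q
Level 2: A, C, D, F, G, N, P
Level 3: E, J, O
Level 4: H
N first appears at level 2.

2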